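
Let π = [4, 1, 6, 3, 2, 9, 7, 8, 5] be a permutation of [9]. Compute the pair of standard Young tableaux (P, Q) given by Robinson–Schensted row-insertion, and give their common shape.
P = [1, 2, 5, 8] / [3, 6, 7] / [4, 9];  Q = [1, 3, 6, 8] / [2, 4, 7] / [5, 9];  common shape = (4, 3, 2)

Row-insert the values π_1, π_2, … into P one at a time, bumping the leftmost entry strictly greater than the inserted value down to the next row. The recording tableau Q records, in position (i, j), the step at which that cell was added to P.
  Insert 4 (step 1): P = [4];  Q = [1]
  Insert 1 (step 2): P = [1] / [4];  Q = [1] / [2]
  Insert 6 (step 3): P = [1, 6] / [4];  Q = [1, 3] / [2]
  Insert 3 (step 4): P = [1, 3] / [4, 6];  Q = [1, 3] / [2, 4]
  Insert 2 (step 5): P = [1, 2] / [3, 6] / [4];  Q = [1, 3] / [2, 4] / [5]
  Insert 9 (step 6): P = [1, 2, 9] / [3, 6] / [4];  Q = [1, 3, 6] / [2, 4] / [5]
  Insert 7 (step 7): P = [1, 2, 7] / [3, 6, 9] / [4];  Q = [1, 3, 6] / [2, 4, 7] / [5]
  Insert 8 (step 8): P = [1, 2, 7, 8] / [3, 6, 9] / [4];  Q = [1, 3, 6, 8] / [2, 4, 7] / [5]
  Insert 5 (step 9): P = [1, 2, 5, 8] / [3, 6, 7] / [4, 9];  Q = [1, 3, 6, 8] / [2, 4, 7] / [5, 9]
Final shape: (4, 3, 2).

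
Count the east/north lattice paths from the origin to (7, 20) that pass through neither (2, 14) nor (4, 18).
Number of paths = 777440

Inclusion–exclusion. Total paths: C(27, 7) = 888030. Through P₁: C(16, 2)·C(11, 5) = 55440. Through P₂: C(22, 4)·C(5, 3) = 73150. Since P₁ is strictly southwest of P₂, a monotone path through both must visit P₁ then P₂; paths through both = C(16, 2)·C(6, 2)·C(5, 3) = 18000. Avoid both = 888030 − 55440 − 73150 + 18000 = 777440.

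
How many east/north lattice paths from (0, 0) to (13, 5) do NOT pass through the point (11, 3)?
Number of paths = 6384

Total paths from (0, 0) to (13, 5): C(18, 13) = 8568. Paths through (11, 3): (paths (0, 0) → (11, 3)) × (paths (11, 3) → (13, 5)) = C(14, 11) · C(4, 2) = 364 · 6 = 2184. Avoidance count = 8568 − 2184 = 6384.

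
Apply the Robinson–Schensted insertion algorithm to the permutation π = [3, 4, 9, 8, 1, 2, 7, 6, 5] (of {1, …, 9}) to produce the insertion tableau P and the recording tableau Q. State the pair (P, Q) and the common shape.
P = [1, 2, 5] / [3, 4, 6] / [7] / [8] / [9];  Q = [1, 2, 3] / [4, 6, 7] / [5] / [8] / [9];  common shape = (3, 3, 1, 1, 1)

Row-insert the values π_1, π_2, … into P one at a time, bumping the leftmost entry strictly greater than the inserted value down to the next row. The recording tableau Q records, in position (i, j), the step at which that cell was added to P.
  Insert 3 (step 1): P = [3];  Q = [1]
  Insert 4 (step 2): P = [3, 4];  Q = [1, 2]
  Insert 9 (step 3): P = [3, 4, 9];  Q = [1, 2, 3]
  Insert 8 (step 4): P = [3, 4, 8] / [9];  Q = [1, 2, 3] / [4]
  Insert 1 (step 5): P = [1, 4, 8] / [3] / [9];  Q = [1, 2, 3] / [4] / [5]
  Insert 2 (step 6): P = [1, 2, 8] / [3, 4] / [9];  Q = [1, 2, 3] / [4, 6] / [5]
  Insert 7 (step 7): P = [1, 2, 7] / [3, 4, 8] / [9];  Q = [1, 2, 3] / [4, 6, 7] / [5]
  Insert 6 (step 8): P = [1, 2, 6] / [3, 4, 7] / [8] / [9];  Q = [1, 2, 3] / [4, 6, 7] / [5] / [8]
  Insert 5 (step 9): P = [1, 2, 5] / [3, 4, 6] / [7] / [8] / [9];  Q = [1, 2, 3] / [4, 6, 7] / [5] / [8] / [9]
Final shape: (3, 3, 1, 1, 1).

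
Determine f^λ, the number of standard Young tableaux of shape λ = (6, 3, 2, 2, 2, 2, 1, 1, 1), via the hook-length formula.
# SYT of shape (6, 3, 2, 2, 2, 2, 1, 1, 1) = 39907296

Hook-length formula: f^λ = n! / Π hook(c), product over all cells c of the Young diagram. For λ = (6, 3, 2, 2, 2, 2, 1, 1, 1), n = 20 boxes. Hook lengths by row (left-to-right, top-to-bottom): [14, 10, 5, 3, 2, 1]; [10, 6, 1]; [8, 4]; [7, 3]; [6, 2]; [5, 1]; [3]; [2]; [1]. Product of hooks = 60963840000. So f^λ = 20! / 60963840000 = 2432902008176640000 / 60963840000 = 39907296.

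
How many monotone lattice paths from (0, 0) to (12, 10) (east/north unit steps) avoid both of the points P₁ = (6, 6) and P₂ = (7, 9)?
Number of paths = 406142

Inclusion–exclusion. Total paths: C(22, 12) = 646646. Through P₁: C(12, 6)·C(10, 6) = 194040. Through P₂: C(16, 7)·C(6, 5) = 68640. Since P₁ is strictly southwest of P₂, a monotone path through both must visit P₁ then P₂; paths through both = C(12, 6)·C(4, 1)·C(6, 5) = 22176. Avoid both = 646646 − 194040 − 68640 + 22176 = 406142.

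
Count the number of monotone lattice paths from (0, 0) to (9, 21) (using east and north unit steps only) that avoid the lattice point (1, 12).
Number of paths = 13991120

Total paths from (0, 0) to (9, 21): C(30, 9) = 14307150. Paths through (1, 12): (paths (0, 0) → (1, 12)) × (paths (1, 12) → (9, 21)) = C(13, 1) · C(17, 8) = 13 · 24310 = 316030. Avoidance count = 14307150 − 316030 = 13991120.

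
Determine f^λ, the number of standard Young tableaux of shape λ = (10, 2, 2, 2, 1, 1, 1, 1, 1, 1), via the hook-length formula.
# SYT of shape (10, 2, 2, 2, 1, 1, 1, 1, 1, 1) = 39309270

Hook-length formula: f^λ = n! / Π hook(c), product over all cells c of the Young diagram. For λ = (10, 2, 2, 2, 1, 1, 1, 1, 1, 1), n = 22 boxes. Hook lengths by row (left-to-right, top-to-bottom): [19, 12, 8, 7, 6, 5, 4, 3, 2, 1]; [10, 3]; [9, 2]; [8, 1]; [6]; [5]; [4]; [3]; [2]; [1]. Product of hooks = 28593782784000. So f^λ = 22! / 28593782784000 = 1124000727777607680000 / 28593782784000 = 39309270.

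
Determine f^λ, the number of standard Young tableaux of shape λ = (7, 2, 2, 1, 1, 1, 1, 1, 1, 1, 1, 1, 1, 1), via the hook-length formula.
# SYT of shape (7, 2, 2, 1, 1, 1, 1, 1, 1, 1, 1, 1, 1, 1) = 4029102

Hook-length formula: f^λ = n! / Π hook(c), product over all cells c of the Young diagram. For λ = (7, 2, 2, 1, 1, 1, 1, 1, 1, 1, 1, 1, 1, 1), n = 22 boxes. Hook lengths by row (left-to-right, top-to-bottom): [20, 8, 5, 4, 3, 2, 1]; [14, 2]; [13, 1]; [11]; [10]; [9]; [8]; [7]; [6]; [5]; [4]; [3]; [2]; [1]. Product of hooks = 278970531840000. So f^λ = 22! / 278970531840000 = 1124000727777607680000 / 278970531840000 = 4029102.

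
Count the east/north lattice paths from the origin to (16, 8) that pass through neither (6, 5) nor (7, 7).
Number of paths = 582879

Inclusion–exclusion. Total paths: C(24, 16) = 735471. Through P₁: C(11, 6)·C(13, 10) = 132132. Through P₂: C(14, 7)·C(10, 9) = 34320. Since P₁ is strictly southwest of P₂, a monotone path through both must visit P₁ then P₂; paths through both = C(11, 6)·C(3, 1)·C(10, 9) = 13860. Avoid both = 735471 − 132132 − 34320 + 13860 = 582879.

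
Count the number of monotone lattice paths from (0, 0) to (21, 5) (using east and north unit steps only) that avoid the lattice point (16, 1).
Number of paths = 63638

Total paths from (0, 0) to (21, 5): C(26, 21) = 65780. Paths through (16, 1): (paths (0, 0) → (16, 1)) × (paths (16, 1) → (21, 5)) = C(17, 16) · C(9, 5) = 17 · 126 = 2142. Avoidance count = 65780 − 2142 = 63638.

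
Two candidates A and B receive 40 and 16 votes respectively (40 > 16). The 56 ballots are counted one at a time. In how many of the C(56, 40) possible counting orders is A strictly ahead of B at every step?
Strict-lead orderings = 17849550788685

Total orderings of the 56 votes with 40 for A: C(56, 40) = 41648951840265. By the Bertrand ballot formula (Cycle Lemma / reflection principle), the number of orderings in which A is strictly ahead of B throughout is (p − q)/(p + q) · C(p + q, p) = (40 − 16)/(40 + 16) · 41648951840265 = 17849550788685.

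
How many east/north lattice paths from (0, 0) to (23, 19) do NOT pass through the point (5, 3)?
Number of paths = 323353470720

Total paths from (0, 0) to (23, 19): C(42, 23) = 446775310800. Paths through (5, 3): (paths (0, 0) → (5, 3)) × (paths (5, 3) → (23, 19)) = C(8, 5) · C(34, 18) = 56 · 2203961430 = 123421840080. Avoidance count = 446775310800 − 123421840080 = 323353470720.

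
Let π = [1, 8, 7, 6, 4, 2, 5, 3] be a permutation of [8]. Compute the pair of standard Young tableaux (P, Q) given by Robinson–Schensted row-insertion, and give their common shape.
P = [1, 2, 3] / [4, 5] / [6] / [7] / [8];  Q = [1, 2, 7] / [3, 8] / [4] / [5] / [6];  common shape = (3, 2, 1, 1, 1)

Row-insert the values π_1, π_2, … into P one at a time, bumping the leftmost entry strictly greater than the inserted value down to the next row. The recording tableau Q records, in position (i, j), the step at which that cell was added to P.
  Insert 1 (step 1): P = [1];  Q = [1]
  Insert 8 (step 2): P = [1, 8];  Q = [1, 2]
  Insert 7 (step 3): P = [1, 7] / [8];  Q = [1, 2] / [3]
  Insert 6 (step 4): P = [1, 6] / [7] / [8];  Q = [1, 2] / [3] / [4]
  Insert 4 (step 5): P = [1, 4] / [6] / [7] / [8];  Q = [1, 2] / [3] / [4] / [5]
  Insert 2 (step 6): P = [1, 2] / [4] / [6] / [7] / [8];  Q = [1, 2] / [3] / [4] / [5] / [6]
  Insert 5 (step 7): P = [1, 2, 5] / [4] / [6] / [7] / [8];  Q = [1, 2, 7] / [3] / [4] / [5] / [6]
  Insert 3 (step 8): P = [1, 2, 3] / [4, 5] / [6] / [7] / [8];  Q = [1, 2, 7] / [3, 8] / [4] / [5] / [6]
Final shape: (3, 2, 1, 1, 1).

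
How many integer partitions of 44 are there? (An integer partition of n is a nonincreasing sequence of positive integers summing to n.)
p(44) = 75175

Compute p(n) via the recurrence p(n, m) = p(n, m−1) + p(n−m, m), where p(n, m) counts partitions of n with all parts ≤ m and p(n) = p(n, n). The base cases are p(0, m) = 1 and p(n, 0) = 0 for n > 0. Filling the table yields p(44) = 75175. (Euler's pentagonal recurrence is an alternative.)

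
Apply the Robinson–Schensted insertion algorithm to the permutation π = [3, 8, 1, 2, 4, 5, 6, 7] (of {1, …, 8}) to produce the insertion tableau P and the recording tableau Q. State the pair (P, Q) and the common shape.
P = [1, 2, 4, 5, 6, 7] / [3, 8];  Q = [1, 2, 5, 6, 7, 8] / [3, 4];  common shape = (6, 2)

Row-insert the values π_1, π_2, … into P one at a time, bumping the leftmost entry strictly greater than the inserted value down to the next row. The recording tableau Q records, in position (i, j), the step at which that cell was added to P.
  Insert 3 (step 1): P = [3];  Q = [1]
  Insert 8 (step 2): P = [3, 8];  Q = [1, 2]
  Insert 1 (step 3): P = [1, 8] / [3];  Q = [1, 2] / [3]
  Insert 2 (step 4): P = [1, 2] / [3, 8];  Q = [1, 2] / [3, 4]
  Insert 4 (step 5): P = [1, 2, 4] / [3, 8];  Q = [1, 2, 5] / [3, 4]
  Insert 5 (step 6): P = [1, 2, 4, 5] / [3, 8];  Q = [1, 2, 5, 6] / [3, 4]
  Insert 6 (step 7): P = [1, 2, 4, 5, 6] / [3, 8];  Q = [1, 2, 5, 6, 7] / [3, 4]
  Insert 7 (step 8): P = [1, 2, 4, 5, 6, 7] / [3, 8];  Q = [1, 2, 5, 6, 7, 8] / [3, 4]
Final shape: (6, 2).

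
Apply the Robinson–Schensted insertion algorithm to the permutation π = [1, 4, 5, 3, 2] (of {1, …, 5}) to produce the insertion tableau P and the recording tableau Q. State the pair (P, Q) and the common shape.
P = [1, 2, 5] / [3] / [4];  Q = [1, 2, 3] / [4] / [5];  common shape = (3, 1, 1)

Row-insert the values π_1, π_2, … into P one at a time, bumping the leftmost entry strictly greater than the inserted value down to the next row. The recording tableau Q records, in position (i, j), the step at which that cell was added to P.
  Insert 1 (step 1): P = [1];  Q = [1]
  Insert 4 (step 2): P = [1, 4];  Q = [1, 2]
  Insert 5 (step 3): P = [1, 4, 5];  Q = [1, 2, 3]
  Insert 3 (step 4): P = [1, 3, 5] / [4];  Q = [1, 2, 3] / [4]
  Insert 2 (step 5): P = [1, 2, 5] / [3] / [4];  Q = [1, 2, 3] / [4] / [5]
Final shape: (3, 1, 1).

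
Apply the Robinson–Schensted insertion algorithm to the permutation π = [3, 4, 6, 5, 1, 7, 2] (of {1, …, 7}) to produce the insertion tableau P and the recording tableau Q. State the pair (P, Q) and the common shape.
P = [1, 2, 5, 7] / [3, 4] / [6];  Q = [1, 2, 3, 6] / [4, 7] / [5];  common shape = (4, 2, 1)

Row-insert the values π_1, π_2, … into P one at a time, bumping the leftmost entry strictly greater than the inserted value down to the next row. The recording tableau Q records, in position (i, j), the step at which that cell was added to P.
  Insert 3 (step 1): P = [3];  Q = [1]
  Insert 4 (step 2): P = [3, 4];  Q = [1, 2]
  Insert 6 (step 3): P = [3, 4, 6];  Q = [1, 2, 3]
  Insert 5 (step 4): P = [3, 4, 5] / [6];  Q = [1, 2, 3] / [4]
  Insert 1 (step 5): P = [1, 4, 5] / [3] / [6];  Q = [1, 2, 3] / [4] / [5]
  Insert 7 (step 6): P = [1, 4, 5, 7] / [3] / [6];  Q = [1, 2, 3, 6] / [4] / [5]
  Insert 2 (step 7): P = [1, 2, 5, 7] / [3, 4] / [6];  Q = [1, 2, 3, 6] / [4, 7] / [5]
Final shape: (4, 2, 1).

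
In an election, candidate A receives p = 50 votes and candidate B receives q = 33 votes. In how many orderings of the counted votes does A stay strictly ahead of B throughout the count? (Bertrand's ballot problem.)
Strict-lead orderings = 30599544078658814831442

Total orderings of the 83 votes with 50 for A: C(83, 50) = 149397774031098919471158. By the Bertrand ballot formula (Cycle Lemma / reflection principle), the number of orderings in which A is strictly ahead of B throughout is (p − q)/(p + q) · C(p + q, p) = (50 − 33)/(50 + 33) · 149397774031098919471158 = 30599544078658814831442.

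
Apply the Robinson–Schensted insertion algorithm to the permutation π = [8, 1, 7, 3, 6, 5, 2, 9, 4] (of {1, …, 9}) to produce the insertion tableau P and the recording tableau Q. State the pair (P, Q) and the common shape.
P = [1, 2, 4, 9] / [3, 5] / [6] / [7] / [8];  Q = [1, 3, 5, 8] / [2, 9] / [4] / [6] / [7];  common shape = (4, 2, 1, 1, 1)

Row-insert the values π_1, π_2, … into P one at a time, bumping the leftmost entry strictly greater than the inserted value down to the next row. The recording tableau Q records, in position (i, j), the step at which that cell was added to P.
  Insert 8 (step 1): P = [8];  Q = [1]
  Insert 1 (step 2): P = [1] / [8];  Q = [1] / [2]
  Insert 7 (step 3): P = [1, 7] / [8];  Q = [1, 3] / [2]
  Insert 3 (step 4): P = [1, 3] / [7] / [8];  Q = [1, 3] / [2] / [4]
  Insert 6 (step 5): P = [1, 3, 6] / [7] / [8];  Q = [1, 3, 5] / [2] / [4]
  Insert 5 (step 6): P = [1, 3, 5] / [6] / [7] / [8];  Q = [1, 3, 5] / [2] / [4] / [6]
  Insert 2 (step 7): P = [1, 2, 5] / [3] / [6] / [7] / [8];  Q = [1, 3, 5] / [2] / [4] / [6] / [7]
  Insert 9 (step 8): P = [1, 2, 5, 9] / [3] / [6] / [7] / [8];  Q = [1, 3, 5, 8] / [2] / [4] / [6] / [7]
  Insert 4 (step 9): P = [1, 2, 4, 9] / [3, 5] / [6] / [7] / [8];  Q = [1, 3, 5, 8] / [2, 9] / [4] / [6] / [7]
Final shape: (4, 2, 1, 1, 1).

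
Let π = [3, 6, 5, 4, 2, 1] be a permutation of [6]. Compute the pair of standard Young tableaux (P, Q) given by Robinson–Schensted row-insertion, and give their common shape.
P = [1, 4] / [2] / [3] / [5] / [6];  Q = [1, 2] / [3] / [4] / [5] / [6];  common shape = (2, 1, 1, 1, 1)

Row-insert the values π_1, π_2, … into P one at a time, bumping the leftmost entry strictly greater than the inserted value down to the next row. The recording tableau Q records, in position (i, j), the step at which that cell was added to P.
  Insert 3 (step 1): P = [3];  Q = [1]
  Insert 6 (step 2): P = [3, 6];  Q = [1, 2]
  Insert 5 (step 3): P = [3, 5] / [6];  Q = [1, 2] / [3]
  Insert 4 (step 4): P = [3, 4] / [5] / [6];  Q = [1, 2] / [3] / [4]
  Insert 2 (step 5): P = [2, 4] / [3] / [5] / [6];  Q = [1, 2] / [3] / [4] / [5]
  Insert 1 (step 6): P = [1, 4] / [2] / [3] / [5] / [6];  Q = [1, 2] / [3] / [4] / [5] / [6]
Final shape: (2, 1, 1, 1, 1).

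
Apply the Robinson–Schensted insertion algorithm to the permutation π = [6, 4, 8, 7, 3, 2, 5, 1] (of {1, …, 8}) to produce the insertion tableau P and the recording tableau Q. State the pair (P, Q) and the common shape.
P = [1, 5] / [2, 7] / [3, 8] / [4] / [6];  Q = [1, 3] / [2, 4] / [5, 7] / [6] / [8];  common shape = (2, 2, 2, 1, 1)

Row-insert the values π_1, π_2, … into P one at a time, bumping the leftmost entry strictly greater than the inserted value down to the next row. The recording tableau Q records, in position (i, j), the step at which that cell was added to P.
  Insert 6 (step 1): P = [6];  Q = [1]
  Insert 4 (step 2): P = [4] / [6];  Q = [1] / [2]
  Insert 8 (step 3): P = [4, 8] / [6];  Q = [1, 3] / [2]
  Insert 7 (step 4): P = [4, 7] / [6, 8];  Q = [1, 3] / [2, 4]
  Insert 3 (step 5): P = [3, 7] / [4, 8] / [6];  Q = [1, 3] / [2, 4] / [5]
  Insert 2 (step 6): P = [2, 7] / [3, 8] / [4] / [6];  Q = [1, 3] / [2, 4] / [5] / [6]
  Insert 5 (step 7): P = [2, 5] / [3, 7] / [4, 8] / [6];  Q = [1, 3] / [2, 4] / [5, 7] / [6]
  Insert 1 (step 8): P = [1, 5] / [2, 7] / [3, 8] / [4] / [6];  Q = [1, 3] / [2, 4] / [5, 7] / [6] / [8]
Final shape: (2, 2, 2, 1, 1).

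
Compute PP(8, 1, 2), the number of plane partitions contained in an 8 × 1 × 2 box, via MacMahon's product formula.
PP(8, 1, 2) = 45

Evaluate the triple product over i = 1..8, j = 1..1, k = 1..2. The factors are (2/1) · (3/2) · (3/2) · (4/3) · (4/3) · (5/4) · (5/4) · (6/5) · … (16 factors total). The numerators and denominators telescope so the product is an integer; carrying out the multiplication exactly gives PP(8, 1, 2) = 45.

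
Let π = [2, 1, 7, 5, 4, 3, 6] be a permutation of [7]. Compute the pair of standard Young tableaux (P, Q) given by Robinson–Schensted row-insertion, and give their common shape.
P = [1, 3, 6] / [2, 4] / [5] / [7];  Q = [1, 3, 7] / [2, 4] / [5] / [6];  common shape = (3, 2, 1, 1)

Row-insert the values π_1, π_2, … into P one at a time, bumping the leftmost entry strictly greater than the inserted value down to the next row. The recording tableau Q records, in position (i, j), the step at which that cell was added to P.
  Insert 2 (step 1): P = [2];  Q = [1]
  Insert 1 (step 2): P = [1] / [2];  Q = [1] / [2]
  Insert 7 (step 3): P = [1, 7] / [2];  Q = [1, 3] / [2]
  Insert 5 (step 4): P = [1, 5] / [2, 7];  Q = [1, 3] / [2, 4]
  Insert 4 (step 5): P = [1, 4] / [2, 5] / [7];  Q = [1, 3] / [2, 4] / [5]
  Insert 3 (step 6): P = [1, 3] / [2, 4] / [5] / [7];  Q = [1, 3] / [2, 4] / [5] / [6]
  Insert 6 (step 7): P = [1, 3, 6] / [2, 4] / [5] / [7];  Q = [1, 3, 7] / [2, 4] / [5] / [6]
Final shape: (3, 2, 1, 1).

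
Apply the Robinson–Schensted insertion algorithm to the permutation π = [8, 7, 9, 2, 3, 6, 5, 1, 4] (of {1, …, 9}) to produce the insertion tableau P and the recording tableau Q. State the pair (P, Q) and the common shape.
P = [1, 3, 4] / [2, 5] / [6, 9] / [7] / [8];  Q = [1, 3, 6] / [2, 5] / [4, 9] / [7] / [8];  common shape = (3, 2, 2, 1, 1)

Row-insert the values π_1, π_2, … into P one at a time, bumping the leftmost entry strictly greater than the inserted value down to the next row. The recording tableau Q records, in position (i, j), the step at which that cell was added to P.
  Insert 8 (step 1): P = [8];  Q = [1]
  Insert 7 (step 2): P = [7] / [8];  Q = [1] / [2]
  Insert 9 (step 3): P = [7, 9] / [8];  Q = [1, 3] / [2]
  Insert 2 (step 4): P = [2, 9] / [7] / [8];  Q = [1, 3] / [2] / [4]
  Insert 3 (step 5): P = [2, 3] / [7, 9] / [8];  Q = [1, 3] / [2, 5] / [4]
  Insert 6 (step 6): P = [2, 3, 6] / [7, 9] / [8];  Q = [1, 3, 6] / [2, 5] / [4]
  Insert 5 (step 7): P = [2, 3, 5] / [6, 9] / [7] / [8];  Q = [1, 3, 6] / [2, 5] / [4] / [7]
  Insert 1 (step 8): P = [1, 3, 5] / [2, 9] / [6] / [7] / [8];  Q = [1, 3, 6] / [2, 5] / [4] / [7] / [8]
  Insert 4 (step 9): P = [1, 3, 4] / [2, 5] / [6, 9] / [7] / [8];  Q = [1, 3, 6] / [2, 5] / [4, 9] / [7] / [8]
Final shape: (3, 2, 2, 1, 1).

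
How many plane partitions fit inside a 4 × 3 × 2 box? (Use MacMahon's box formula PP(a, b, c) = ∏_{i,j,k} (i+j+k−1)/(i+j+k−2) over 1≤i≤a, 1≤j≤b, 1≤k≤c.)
PP(4, 3, 2) = 490

Evaluate the triple product over i = 1..4, j = 1..3, k = 1..2. The factors are (2/1) · (3/2) · (3/2) · (4/3) · (4/3) · (5/4) · (3/2) · (4/3) · … (24 factors total). The numerators and denominators telescope so the product is an integer; carrying out the multiplication exactly gives PP(4, 3, 2) = 490.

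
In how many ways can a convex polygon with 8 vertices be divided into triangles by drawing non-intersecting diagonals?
C_6 = 132

These polygon triangulations are counted by the Catalan number C_n = (1/(n + 1)) · C(2n, n). For n = 6: C_6 = (1/7) · C(12, 6) = 924/7 = 132.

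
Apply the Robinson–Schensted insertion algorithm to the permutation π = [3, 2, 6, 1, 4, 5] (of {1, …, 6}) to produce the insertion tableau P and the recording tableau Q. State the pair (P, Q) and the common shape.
P = [1, 4, 5] / [2, 6] / [3];  Q = [1, 3, 6] / [2, 5] / [4];  common shape = (3, 2, 1)

Row-insert the values π_1, π_2, … into P one at a time, bumping the leftmost entry strictly greater than the inserted value down to the next row. The recording tableau Q records, in position (i, j), the step at which that cell was added to P.
  Insert 3 (step 1): P = [3];  Q = [1]
  Insert 2 (step 2): P = [2] / [3];  Q = [1] / [2]
  Insert 6 (step 3): P = [2, 6] / [3];  Q = [1, 3] / [2]
  Insert 1 (step 4): P = [1, 6] / [2] / [3];  Q = [1, 3] / [2] / [4]
  Insert 4 (step 5): P = [1, 4] / [2, 6] / [3];  Q = [1, 3] / [2, 5] / [4]
  Insert 5 (step 6): P = [1, 4, 5] / [2, 6] / [3];  Q = [1, 3, 6] / [2, 5] / [4]
Final shape: (3, 2, 1).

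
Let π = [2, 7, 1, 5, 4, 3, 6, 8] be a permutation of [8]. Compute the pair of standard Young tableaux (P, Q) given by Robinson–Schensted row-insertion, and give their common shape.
P = [1, 3, 6, 8] / [2, 4] / [5] / [7];  Q = [1, 2, 7, 8] / [3, 4] / [5] / [6];  common shape = (4, 2, 1, 1)

Row-insert the values π_1, π_2, … into P one at a time, bumping the leftmost entry strictly greater than the inserted value down to the next row. The recording tableau Q records, in position (i, j), the step at which that cell was added to P.
  Insert 2 (step 1): P = [2];  Q = [1]
  Insert 7 (step 2): P = [2, 7];  Q = [1, 2]
  Insert 1 (step 3): P = [1, 7] / [2];  Q = [1, 2] / [3]
  Insert 5 (step 4): P = [1, 5] / [2, 7];  Q = [1, 2] / [3, 4]
  Insert 4 (step 5): P = [1, 4] / [2, 5] / [7];  Q = [1, 2] / [3, 4] / [5]
  Insert 3 (step 6): P = [1, 3] / [2, 4] / [5] / [7];  Q = [1, 2] / [3, 4] / [5] / [6]
  Insert 6 (step 7): P = [1, 3, 6] / [2, 4] / [5] / [7];  Q = [1, 2, 7] / [3, 4] / [5] / [6]
  Insert 8 (step 8): P = [1, 3, 6, 8] / [2, 4] / [5] / [7];  Q = [1, 2, 7, 8] / [3, 4] / [5] / [6]
Final shape: (4, 2, 1, 1).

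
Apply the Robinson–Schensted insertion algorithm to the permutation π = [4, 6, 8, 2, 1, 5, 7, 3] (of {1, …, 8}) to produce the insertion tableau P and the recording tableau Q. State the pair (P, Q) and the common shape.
P = [1, 3, 7] / [2, 5, 8] / [4, 6];  Q = [1, 2, 3] / [4, 6, 7] / [5, 8];  common shape = (3, 3, 2)

Row-insert the values π_1, π_2, … into P one at a time, bumping the leftmost entry strictly greater than the inserted value down to the next row. The recording tableau Q records, in position (i, j), the step at which that cell was added to P.
  Insert 4 (step 1): P = [4];  Q = [1]
  Insert 6 (step 2): P = [4, 6];  Q = [1, 2]
  Insert 8 (step 3): P = [4, 6, 8];  Q = [1, 2, 3]
  Insert 2 (step 4): P = [2, 6, 8] / [4];  Q = [1, 2, 3] / [4]
  Insert 1 (step 5): P = [1, 6, 8] / [2] / [4];  Q = [1, 2, 3] / [4] / [5]
  Insert 5 (step 6): P = [1, 5, 8] / [2, 6] / [4];  Q = [1, 2, 3] / [4, 6] / [5]
  Insert 7 (step 7): P = [1, 5, 7] / [2, 6, 8] / [4];  Q = [1, 2, 3] / [4, 6, 7] / [5]
  Insert 3 (step 8): P = [1, 3, 7] / [2, 5, 8] / [4, 6];  Q = [1, 2, 3] / [4, 6, 7] / [5, 8]
Final shape: (3, 3, 2).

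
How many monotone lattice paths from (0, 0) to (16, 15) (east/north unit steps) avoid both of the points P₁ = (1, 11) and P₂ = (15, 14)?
Number of paths = 145392483

Inclusion–exclusion. Total paths: C(31, 16) = 300540195. Through P₁: C(12, 1)·C(19, 15) = 46512. Through P₂: C(29, 15)·C(2, 1) = 155117520. Since P₁ is strictly southwest of P₂, a monotone path through both must visit P₁ then P₂; paths through both = C(12, 1)·C(17, 14)·C(2, 1) = 16320. Avoid both = 300540195 − 46512 − 155117520 + 16320 = 145392483.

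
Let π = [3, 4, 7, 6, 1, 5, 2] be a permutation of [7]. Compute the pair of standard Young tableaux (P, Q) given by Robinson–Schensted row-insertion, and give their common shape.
P = [1, 2, 5] / [3, 4] / [6] / [7];  Q = [1, 2, 3] / [4, 6] / [5] / [7];  common shape = (3, 2, 1, 1)

Row-insert the values π_1, π_2, … into P one at a time, bumping the leftmost entry strictly greater than the inserted value down to the next row. The recording tableau Q records, in position (i, j), the step at which that cell was added to P.
  Insert 3 (step 1): P = [3];  Q = [1]
  Insert 4 (step 2): P = [3, 4];  Q = [1, 2]
  Insert 7 (step 3): P = [3, 4, 7];  Q = [1, 2, 3]
  Insert 6 (step 4): P = [3, 4, 6] / [7];  Q = [1, 2, 3] / [4]
  Insert 1 (step 5): P = [1, 4, 6] / [3] / [7];  Q = [1, 2, 3] / [4] / [5]
  Insert 5 (step 6): P = [1, 4, 5] / [3, 6] / [7];  Q = [1, 2, 3] / [4, 6] / [5]
  Insert 2 (step 7): P = [1, 2, 5] / [3, 4] / [6] / [7];  Q = [1, 2, 3] / [4, 6] / [5] / [7]
Final shape: (3, 2, 1, 1).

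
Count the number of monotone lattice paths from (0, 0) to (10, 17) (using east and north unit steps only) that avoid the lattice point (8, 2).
Number of paths = 8430165

Total paths from (0, 0) to (10, 17): C(27, 10) = 8436285. Paths through (8, 2): (paths (0, 0) → (8, 2)) × (paths (8, 2) → (10, 17)) = C(10, 8) · C(17, 2) = 45 · 136 = 6120. Avoidance count = 8436285 − 6120 = 8430165.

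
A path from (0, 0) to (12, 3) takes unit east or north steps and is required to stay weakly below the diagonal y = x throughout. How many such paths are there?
Number of paths = 350

By the reflection principle (André's argument), the number of monotone paths to (12, 3) with n ≤ m that never go above y = x is C(15, 12) − C(15, 13) = 455 − 105 = 350.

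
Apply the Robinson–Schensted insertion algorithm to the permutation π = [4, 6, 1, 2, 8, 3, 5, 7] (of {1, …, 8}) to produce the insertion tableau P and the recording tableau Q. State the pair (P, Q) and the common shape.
P = [1, 2, 3, 5, 7] / [4, 6, 8];  Q = [1, 2, 5, 7, 8] / [3, 4, 6];  common shape = (5, 3)

Row-insert the values π_1, π_2, … into P one at a time, bumping the leftmost entry strictly greater than the inserted value down to the next row. The recording tableau Q records, in position (i, j), the step at which that cell was added to P.
  Insert 4 (step 1): P = [4];  Q = [1]
  Insert 6 (step 2): P = [4, 6];  Q = [1, 2]
  Insert 1 (step 3): P = [1, 6] / [4];  Q = [1, 2] / [3]
  Insert 2 (step 4): P = [1, 2] / [4, 6];  Q = [1, 2] / [3, 4]
  Insert 8 (step 5): P = [1, 2, 8] / [4, 6];  Q = [1, 2, 5] / [3, 4]
  Insert 3 (step 6): P = [1, 2, 3] / [4, 6, 8];  Q = [1, 2, 5] / [3, 4, 6]
  Insert 5 (step 7): P = [1, 2, 3, 5] / [4, 6, 8];  Q = [1, 2, 5, 7] / [3, 4, 6]
  Insert 7 (step 8): P = [1, 2, 3, 5, 7] / [4, 6, 8];  Q = [1, 2, 5, 7, 8] / [3, 4, 6]
Final shape: (5, 3).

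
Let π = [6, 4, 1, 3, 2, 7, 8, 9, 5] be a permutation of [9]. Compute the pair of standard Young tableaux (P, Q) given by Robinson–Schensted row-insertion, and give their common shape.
P = [1, 2, 5, 8, 9] / [3, 7] / [4] / [6];  Q = [1, 4, 6, 7, 8] / [2, 9] / [3] / [5];  common shape = (5, 2, 1, 1)

Row-insert the values π_1, π_2, … into P one at a time, bumping the leftmost entry strictly greater than the inserted value down to the next row. The recording tableau Q records, in position (i, j), the step at which that cell was added to P.
  Insert 6 (step 1): P = [6];  Q = [1]
  Insert 4 (step 2): P = [4] / [6];  Q = [1] / [2]
  Insert 1 (step 3): P = [1] / [4] / [6];  Q = [1] / [2] / [3]
  Insert 3 (step 4): P = [1, 3] / [4] / [6];  Q = [1, 4] / [2] / [3]
  Insert 2 (step 5): P = [1, 2] / [3] / [4] / [6];  Q = [1, 4] / [2] / [3] / [5]
  Insert 7 (step 6): P = [1, 2, 7] / [3] / [4] / [6];  Q = [1, 4, 6] / [2] / [3] / [5]
  Insert 8 (step 7): P = [1, 2, 7, 8] / [3] / [4] / [6];  Q = [1, 4, 6, 7] / [2] / [3] / [5]
  Insert 9 (step 8): P = [1, 2, 7, 8, 9] / [3] / [4] / [6];  Q = [1, 4, 6, 7, 8] / [2] / [3] / [5]
  Insert 5 (step 9): P = [1, 2, 5, 8, 9] / [3, 7] / [4] / [6];  Q = [1, 4, 6, 7, 8] / [2, 9] / [3] / [5]
Final shape: (5, 2, 1, 1).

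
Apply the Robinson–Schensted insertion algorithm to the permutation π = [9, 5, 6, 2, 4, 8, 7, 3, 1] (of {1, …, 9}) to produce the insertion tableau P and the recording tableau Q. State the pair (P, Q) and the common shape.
P = [1, 3, 7] / [2, 6, 8] / [4] / [5] / [9];  Q = [1, 3, 6] / [2, 5, 7] / [4] / [8] / [9];  common shape = (3, 3, 1, 1, 1)

Row-insert the values π_1, π_2, … into P one at a time, bumping the leftmost entry strictly greater than the inserted value down to the next row. The recording tableau Q records, in position (i, j), the step at which that cell was added to P.
  Insert 9 (step 1): P = [9];  Q = [1]
  Insert 5 (step 2): P = [5] / [9];  Q = [1] / [2]
  Insert 6 (step 3): P = [5, 6] / [9];  Q = [1, 3] / [2]
  Insert 2 (step 4): P = [2, 6] / [5] / [9];  Q = [1, 3] / [2] / [4]
  Insert 4 (step 5): P = [2, 4] / [5, 6] / [9];  Q = [1, 3] / [2, 5] / [4]
  Insert 8 (step 6): P = [2, 4, 8] / [5, 6] / [9];  Q = [1, 3, 6] / [2, 5] / [4]
  Insert 7 (step 7): P = [2, 4, 7] / [5, 6, 8] / [9];  Q = [1, 3, 6] / [2, 5, 7] / [4]
  Insert 3 (step 8): P = [2, 3, 7] / [4, 6, 8] / [5] / [9];  Q = [1, 3, 6] / [2, 5, 7] / [4] / [8]
  Insert 1 (step 9): P = [1, 3, 7] / [2, 6, 8] / [4] / [5] / [9];  Q = [1, 3, 6] / [2, 5, 7] / [4] / [8] / [9]
Final shape: (3, 3, 1, 1, 1).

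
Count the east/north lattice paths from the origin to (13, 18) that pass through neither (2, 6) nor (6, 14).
Number of paths = 160177891

Inclusion–exclusion. Total paths: C(31, 13) = 206253075. Through P₁: C(8, 2)·C(23, 11) = 37858184. Through P₂: C(20, 6)·C(11, 7) = 12790800. Since P₁ is strictly southwest of P₂, a monotone path through both must visit P₁ then P₂; paths through both = C(8, 2)·C(12, 4)·C(11, 7) = 4573800. Avoid both = 206253075 − 37858184 − 12790800 + 4573800 = 160177891.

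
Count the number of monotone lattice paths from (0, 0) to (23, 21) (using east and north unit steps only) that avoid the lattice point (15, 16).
Number of paths = 1625821169115

Total paths from (0, 0) to (23, 21): C(44, 23) = 2012616400080. Paths through (15, 16): (paths (0, 0) → (15, 16)) × (paths (15, 16) → (23, 21)) = C(31, 15) · C(13, 8) = 300540195 · 1287 = 386795230965. Avoidance count = 2012616400080 − 386795230965 = 1625821169115.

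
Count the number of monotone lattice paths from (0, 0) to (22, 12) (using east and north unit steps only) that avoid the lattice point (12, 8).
Number of paths = 422258070

Total paths from (0, 0) to (22, 12): C(34, 22) = 548354040. Paths through (12, 8): (paths (0, 0) → (12, 8)) × (paths (12, 8) → (22, 12)) = C(20, 12) · C(14, 10) = 125970 · 1001 = 126095970. Avoidance count = 548354040 − 126095970 = 422258070.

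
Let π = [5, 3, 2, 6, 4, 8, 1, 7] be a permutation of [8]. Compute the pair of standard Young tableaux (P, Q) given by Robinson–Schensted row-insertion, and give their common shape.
P = [1, 4, 7] / [2, 6, 8] / [3] / [5];  Q = [1, 4, 6] / [2, 5, 8] / [3] / [7];  common shape = (3, 3, 1, 1)

Row-insert the values π_1, π_2, … into P one at a time, bumping the leftmost entry strictly greater than the inserted value down to the next row. The recording tableau Q records, in position (i, j), the step at which that cell was added to P.
  Insert 5 (step 1): P = [5];  Q = [1]
  Insert 3 (step 2): P = [3] / [5];  Q = [1] / [2]
  Insert 2 (step 3): P = [2] / [3] / [5];  Q = [1] / [2] / [3]
  Insert 6 (step 4): P = [2, 6] / [3] / [5];  Q = [1, 4] / [2] / [3]
  Insert 4 (step 5): P = [2, 4] / [3, 6] / [5];  Q = [1, 4] / [2, 5] / [3]
  Insert 8 (step 6): P = [2, 4, 8] / [3, 6] / [5];  Q = [1, 4, 6] / [2, 5] / [3]
  Insert 1 (step 7): P = [1, 4, 8] / [2, 6] / [3] / [5];  Q = [1, 4, 6] / [2, 5] / [3] / [7]
  Insert 7 (step 8): P = [1, 4, 7] / [2, 6, 8] / [3] / [5];  Q = [1, 4, 6] / [2, 5, 8] / [3] / [7]
Final shape: (3, 3, 1, 1).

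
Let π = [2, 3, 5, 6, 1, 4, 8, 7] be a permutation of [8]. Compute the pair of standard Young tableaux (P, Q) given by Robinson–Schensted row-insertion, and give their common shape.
P = [1, 3, 4, 6, 7] / [2, 5, 8];  Q = [1, 2, 3, 4, 7] / [5, 6, 8];  common shape = (5, 3)

Row-insert the values π_1, π_2, … into P one at a time, bumping the leftmost entry strictly greater than the inserted value down to the next row. The recording tableau Q records, in position (i, j), the step at which that cell was added to P.
  Insert 2 (step 1): P = [2];  Q = [1]
  Insert 3 (step 2): P = [2, 3];  Q = [1, 2]
  Insert 5 (step 3): P = [2, 3, 5];  Q = [1, 2, 3]
  Insert 6 (step 4): P = [2, 3, 5, 6];  Q = [1, 2, 3, 4]
  Insert 1 (step 5): P = [1, 3, 5, 6] / [2];  Q = [1, 2, 3, 4] / [5]
  Insert 4 (step 6): P = [1, 3, 4, 6] / [2, 5];  Q = [1, 2, 3, 4] / [5, 6]
  Insert 8 (step 7): P = [1, 3, 4, 6, 8] / [2, 5];  Q = [1, 2, 3, 4, 7] / [5, 6]
  Insert 7 (step 8): P = [1, 3, 4, 6, 7] / [2, 5, 8];  Q = [1, 2, 3, 4, 7] / [5, 6, 8]
Final shape: (5, 3).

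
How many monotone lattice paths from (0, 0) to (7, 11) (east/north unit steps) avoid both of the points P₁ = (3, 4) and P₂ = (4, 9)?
Number of paths = 15224

Inclusion–exclusion. Total paths: C(18, 7) = 31824. Through P₁: C(7, 3)·C(11, 4) = 11550. Through P₂: C(13, 4)·C(5, 3) = 7150. Since P₁ is strictly southwest of P₂, a monotone path through both must visit P₁ then P₂; paths through both = C(7, 3)·C(6, 1)·C(5, 3) = 2100. Avoid both = 31824 − 11550 − 7150 + 2100 = 15224.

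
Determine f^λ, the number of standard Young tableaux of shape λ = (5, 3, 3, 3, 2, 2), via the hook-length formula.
# SYT of shape (5, 3, 3, 3, 2, 2) = 3267264

Hook-length formula: f^λ = n! / Π hook(c), product over all cells c of the Young diagram. For λ = (5, 3, 3, 3, 2, 2), n = 18 boxes. Hook lengths by row (left-to-right, top-to-bottom): [10, 9, 6, 2, 1]; [7, 6, 3]; [6, 5, 2]; [5, 4, 1]; [3, 2]; [2, 1]. Product of hooks = 1959552000. So f^λ = 18! / 1959552000 = 6402373705728000 / 1959552000 = 3267264.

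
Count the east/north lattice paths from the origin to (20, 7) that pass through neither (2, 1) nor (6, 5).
Number of paths = 454002

Inclusion–exclusion. Total paths: C(27, 20) = 888030. Through P₁: C(3, 2)·C(24, 18) = 403788. Through P₂: C(11, 6)·C(16, 14) = 55440. Since P₁ is strictly southwest of P₂, a monotone path through both must visit P₁ then P₂; paths through both = C(3, 2)·C(8, 4)·C(16, 14) = 25200. Avoid both = 888030 − 403788 − 55440 + 25200 = 454002.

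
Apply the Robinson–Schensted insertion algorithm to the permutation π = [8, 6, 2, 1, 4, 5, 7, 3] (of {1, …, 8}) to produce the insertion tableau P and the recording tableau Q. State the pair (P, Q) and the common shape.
P = [1, 3, 5, 7] / [2, 4] / [6] / [8];  Q = [1, 5, 6, 7] / [2, 8] / [3] / [4];  common shape = (4, 2, 1, 1)

Row-insert the values π_1, π_2, … into P one at a time, bumping the leftmost entry strictly greater than the inserted value down to the next row. The recording tableau Q records, in position (i, j), the step at which that cell was added to P.
  Insert 8 (step 1): P = [8];  Q = [1]
  Insert 6 (step 2): P = [6] / [8];  Q = [1] / [2]
  Insert 2 (step 3): P = [2] / [6] / [8];  Q = [1] / [2] / [3]
  Insert 1 (step 4): P = [1] / [2] / [6] / [8];  Q = [1] / [2] / [3] / [4]
  Insert 4 (step 5): P = [1, 4] / [2] / [6] / [8];  Q = [1, 5] / [2] / [3] / [4]
  Insert 5 (step 6): P = [1, 4, 5] / [2] / [6] / [8];  Q = [1, 5, 6] / [2] / [3] / [4]
  Insert 7 (step 7): P = [1, 4, 5, 7] / [2] / [6] / [8];  Q = [1, 5, 6, 7] / [2] / [3] / [4]
  Insert 3 (step 8): P = [1, 3, 5, 7] / [2, 4] / [6] / [8];  Q = [1, 5, 6, 7] / [2, 8] / [3] / [4]
Final shape: (4, 2, 1, 1).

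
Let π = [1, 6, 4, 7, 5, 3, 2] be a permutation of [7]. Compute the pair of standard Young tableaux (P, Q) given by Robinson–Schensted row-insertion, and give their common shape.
P = [1, 2, 5] / [3, 7] / [4] / [6];  Q = [1, 2, 4] / [3, 5] / [6] / [7];  common shape = (3, 2, 1, 1)

Row-insert the values π_1, π_2, … into P one at a time, bumping the leftmost entry strictly greater than the inserted value down to the next row. The recording tableau Q records, in position (i, j), the step at which that cell was added to P.
  Insert 1 (step 1): P = [1];  Q = [1]
  Insert 6 (step 2): P = [1, 6];  Q = [1, 2]
  Insert 4 (step 3): P = [1, 4] / [6];  Q = [1, 2] / [3]
  Insert 7 (step 4): P = [1, 4, 7] / [6];  Q = [1, 2, 4] / [3]
  Insert 5 (step 5): P = [1, 4, 5] / [6, 7];  Q = [1, 2, 4] / [3, 5]
  Insert 3 (step 6): P = [1, 3, 5] / [4, 7] / [6];  Q = [1, 2, 4] / [3, 5] / [6]
  Insert 2 (step 7): P = [1, 2, 5] / [3, 7] / [4] / [6];  Q = [1, 2, 4] / [3, 5] / [6] / [7]
Final shape: (3, 2, 1, 1).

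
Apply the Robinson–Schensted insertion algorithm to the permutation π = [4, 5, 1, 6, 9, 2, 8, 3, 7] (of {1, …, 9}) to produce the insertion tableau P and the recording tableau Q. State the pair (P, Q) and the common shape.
P = [1, 2, 3, 7] / [4, 5, 6, 8] / [9];  Q = [1, 2, 4, 5] / [3, 6, 7, 9] / [8];  common shape = (4, 4, 1)

Row-insert the values π_1, π_2, … into P one at a time, bumping the leftmost entry strictly greater than the inserted value down to the next row. The recording tableau Q records, in position (i, j), the step at which that cell was added to P.
  Insert 4 (step 1): P = [4];  Q = [1]
  Insert 5 (step 2): P = [4, 5];  Q = [1, 2]
  Insert 1 (step 3): P = [1, 5] / [4];  Q = [1, 2] / [3]
  Insert 6 (step 4): P = [1, 5, 6] / [4];  Q = [1, 2, 4] / [3]
  Insert 9 (step 5): P = [1, 5, 6, 9] / [4];  Q = [1, 2, 4, 5] / [3]
  Insert 2 (step 6): P = [1, 2, 6, 9] / [4, 5];  Q = [1, 2, 4, 5] / [3, 6]
  Insert 8 (step 7): P = [1, 2, 6, 8] / [4, 5, 9];  Q = [1, 2, 4, 5] / [3, 6, 7]
  Insert 3 (step 8): P = [1, 2, 3, 8] / [4, 5, 6] / [9];  Q = [1, 2, 4, 5] / [3, 6, 7] / [8]
  Insert 7 (step 9): P = [1, 2, 3, 7] / [4, 5, 6, 8] / [9];  Q = [1, 2, 4, 5] / [3, 6, 7, 9] / [8]
Final shape: (4, 4, 1).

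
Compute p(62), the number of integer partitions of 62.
p(62) = 1300156

Compute p(n) via the recurrence p(n, m) = p(n, m−1) + p(n−m, m), where p(n, m) counts partitions of n with all parts ≤ m and p(n) = p(n, n). The base cases are p(0, m) = 1 and p(n, 0) = 0 for n > 0. Filling the table yields p(62) = 1300156. (Euler's pentagonal recurrence is an alternative.)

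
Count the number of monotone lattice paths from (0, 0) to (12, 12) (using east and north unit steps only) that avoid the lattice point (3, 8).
Number of paths = 2586181

Total paths from (0, 0) to (12, 12): C(24, 12) = 2704156. Paths through (3, 8): (paths (0, 0) → (3, 8)) × (paths (3, 8) → (12, 12)) = C(11, 3) · C(13, 9) = 165 · 715 = 117975. Avoidance count = 2704156 − 117975 = 2586181.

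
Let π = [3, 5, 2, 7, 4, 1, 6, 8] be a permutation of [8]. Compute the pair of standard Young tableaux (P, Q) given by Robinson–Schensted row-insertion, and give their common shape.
P = [1, 4, 6, 8] / [2, 5, 7] / [3];  Q = [1, 2, 4, 8] / [3, 5, 7] / [6];  common shape = (4, 3, 1)

Row-insert the values π_1, π_2, … into P one at a time, bumping the leftmost entry strictly greater than the inserted value down to the next row. The recording tableau Q records, in position (i, j), the step at which that cell was added to P.
  Insert 3 (step 1): P = [3];  Q = [1]
  Insert 5 (step 2): P = [3, 5];  Q = [1, 2]
  Insert 2 (step 3): P = [2, 5] / [3];  Q = [1, 2] / [3]
  Insert 7 (step 4): P = [2, 5, 7] / [3];  Q = [1, 2, 4] / [3]
  Insert 4 (step 5): P = [2, 4, 7] / [3, 5];  Q = [1, 2, 4] / [3, 5]
  Insert 1 (step 6): P = [1, 4, 7] / [2, 5] / [3];  Q = [1, 2, 4] / [3, 5] / [6]
  Insert 6 (step 7): P = [1, 4, 6] / [2, 5, 7] / [3];  Q = [1, 2, 4] / [3, 5, 7] / [6]
  Insert 8 (step 8): P = [1, 4, 6, 8] / [2, 5, 7] / [3];  Q = [1, 2, 4, 8] / [3, 5, 7] / [6]
Final shape: (4, 3, 1).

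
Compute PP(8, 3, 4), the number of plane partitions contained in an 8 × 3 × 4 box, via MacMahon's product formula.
PP(8, 3, 4) = 4723719

Evaluate the triple product over i = 1..8, j = 1..3, k = 1..4. The factors are (2/1) · (3/2) · (4/3) · (5/4) · (3/2) · (4/3) · (5/4) · (6/5) · … (96 factors total). The numerators and denominators telescope so the product is an integer; carrying out the multiplication exactly gives PP(8, 3, 4) = 4723719.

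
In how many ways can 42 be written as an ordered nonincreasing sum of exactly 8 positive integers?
p(42, 8 parts) = 4417

Partitions of n into exactly k parts are in bijection with partitions of n − k into at most k parts (subtract 1 from each part). So p(42, exactly 8) = p(34, parts ≤ 8). Computing via the recurrence p(m, j) = p(m, j−1) + p(m−j, j) gives 4417.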